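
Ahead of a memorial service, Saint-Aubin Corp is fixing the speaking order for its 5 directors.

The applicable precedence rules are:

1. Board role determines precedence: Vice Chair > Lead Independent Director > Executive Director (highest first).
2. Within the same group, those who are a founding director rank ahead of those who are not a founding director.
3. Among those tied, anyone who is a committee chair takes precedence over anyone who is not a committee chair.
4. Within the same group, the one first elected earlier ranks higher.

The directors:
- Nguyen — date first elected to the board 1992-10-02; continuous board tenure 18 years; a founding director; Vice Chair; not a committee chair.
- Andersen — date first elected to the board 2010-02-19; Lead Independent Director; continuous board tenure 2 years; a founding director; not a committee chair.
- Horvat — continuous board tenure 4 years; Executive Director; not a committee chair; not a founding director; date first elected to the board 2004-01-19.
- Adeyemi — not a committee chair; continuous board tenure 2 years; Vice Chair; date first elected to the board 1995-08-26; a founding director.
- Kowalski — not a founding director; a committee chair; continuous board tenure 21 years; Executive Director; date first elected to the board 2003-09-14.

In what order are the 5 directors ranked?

Nguyen, Adeyemi, Andersen, Kowalski, Horvat

By board role: Nguyen and Adeyemi (Vice Chair); then Andersen (Lead Independent Director); then Kowalski and Horvat (Executive Director).
Nguyen and Adeyemi are each a founding director, so the next rule applies.
Nguyen and Adeyemi are each not a committee chair, so the next rule applies.
Among Nguyen and Adeyemi, by date first elected to the board (earlier first): Nguyen (1992-10-02) before Adeyemi (1995-08-26).
Kowalski and Horvat are each not a founding director, so the next rule applies.
Among Kowalski and Horvat, a committee chair before not a committee chair: Kowalski (a committee chair) before Horvat (not a committee chair).
Full order: Nguyen, Adeyemi, Andersen, Kowalski, Horvat.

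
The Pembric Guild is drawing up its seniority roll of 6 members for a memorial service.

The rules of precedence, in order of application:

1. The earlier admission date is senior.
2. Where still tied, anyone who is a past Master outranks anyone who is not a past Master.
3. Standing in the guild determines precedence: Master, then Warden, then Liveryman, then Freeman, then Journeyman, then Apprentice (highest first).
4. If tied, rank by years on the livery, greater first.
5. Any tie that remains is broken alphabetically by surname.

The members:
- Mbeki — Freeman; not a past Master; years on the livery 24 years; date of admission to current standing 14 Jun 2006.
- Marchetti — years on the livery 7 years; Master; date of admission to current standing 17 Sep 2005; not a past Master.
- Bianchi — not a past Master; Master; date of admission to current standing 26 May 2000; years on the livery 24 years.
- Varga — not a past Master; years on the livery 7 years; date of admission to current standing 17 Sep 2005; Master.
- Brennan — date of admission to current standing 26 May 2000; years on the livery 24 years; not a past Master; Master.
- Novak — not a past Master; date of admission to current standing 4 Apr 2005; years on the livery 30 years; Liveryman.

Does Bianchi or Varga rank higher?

By date of admission to current standing (earlier first): Bianchi and Brennan (both 26 May 2000); then Novak (4 Apr 2005); then Marchetti and Varga (both 17 Sep 2005); then Mbeki (14 Jun 2006).
Bianchi and Brennan are each not a past Master, so the next rule applies.
Bianchi and Brennan are each Master, so the next rule applies.
Bianchi and Brennan both have years on the livery 24 years, so the next rule applies.
Among Bianchi and Brennan, alphabetically by surname: Bianchi before Brennan.
Marchetti and Varga are each not a past Master, so the next rule applies.
Marchetti and Varga are each Master, so the next rule applies.
Marchetti and Varga both have years on the livery 7 years, so the next rule applies.
Among Marchetti and Varga, alphabetically by surname: Marchetti before Varga.
So Bianchi takes precedence.

Bianchi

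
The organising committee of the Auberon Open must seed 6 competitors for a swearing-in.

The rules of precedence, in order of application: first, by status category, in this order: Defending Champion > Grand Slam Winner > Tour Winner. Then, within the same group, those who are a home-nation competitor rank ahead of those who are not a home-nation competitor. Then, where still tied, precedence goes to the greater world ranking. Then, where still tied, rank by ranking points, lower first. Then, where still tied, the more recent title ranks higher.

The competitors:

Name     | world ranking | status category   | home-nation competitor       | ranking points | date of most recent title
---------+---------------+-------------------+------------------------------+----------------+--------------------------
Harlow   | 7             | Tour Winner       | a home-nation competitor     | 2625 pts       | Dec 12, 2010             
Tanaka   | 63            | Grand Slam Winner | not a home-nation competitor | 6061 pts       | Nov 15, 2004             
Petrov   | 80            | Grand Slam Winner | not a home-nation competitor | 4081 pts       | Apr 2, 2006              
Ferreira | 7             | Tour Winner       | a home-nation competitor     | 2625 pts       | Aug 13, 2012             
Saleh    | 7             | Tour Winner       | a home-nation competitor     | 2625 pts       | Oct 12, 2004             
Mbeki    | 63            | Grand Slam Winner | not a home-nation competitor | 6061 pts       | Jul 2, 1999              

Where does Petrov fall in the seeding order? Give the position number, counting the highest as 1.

1

By status category: Petrov, Tanaka and Mbeki (Grand Slam Winner); then Ferreira, Harlow and Saleh (Tour Winner).
Petrov, Tanaka and Mbeki are each not a home-nation competitor, so the next rule applies.
Among Petrov, Tanaka and Mbeki, by world ranking (higher first): Petrov (80) before Tanaka and Mbeki (63).
Tanaka and Mbeki both have ranking points 6061 pts, so the next rule applies.
Among Tanaka and Mbeki, by date of most recent title (later first): Tanaka (Nov 15, 2004) before Mbeki (Jul 2, 1999).
Ferreira, Harlow and Saleh are each a home-nation competitor, so the next rule applies.
Ferreira, Harlow and Saleh all have world ranking 7, so the next rule applies.
Ferreira, Harlow and Saleh all have ranking points 2625 pts, so the next rule applies.
Among Ferreira, Harlow and Saleh, by date of most recent title (later first): Ferreira (Aug 13, 2012) before Harlow (Dec 12, 2010) before Saleh (Oct 12, 2004).
Order: Petrov, Tanaka, Mbeki, Ferreira, Harlow, Saleh. So position 1.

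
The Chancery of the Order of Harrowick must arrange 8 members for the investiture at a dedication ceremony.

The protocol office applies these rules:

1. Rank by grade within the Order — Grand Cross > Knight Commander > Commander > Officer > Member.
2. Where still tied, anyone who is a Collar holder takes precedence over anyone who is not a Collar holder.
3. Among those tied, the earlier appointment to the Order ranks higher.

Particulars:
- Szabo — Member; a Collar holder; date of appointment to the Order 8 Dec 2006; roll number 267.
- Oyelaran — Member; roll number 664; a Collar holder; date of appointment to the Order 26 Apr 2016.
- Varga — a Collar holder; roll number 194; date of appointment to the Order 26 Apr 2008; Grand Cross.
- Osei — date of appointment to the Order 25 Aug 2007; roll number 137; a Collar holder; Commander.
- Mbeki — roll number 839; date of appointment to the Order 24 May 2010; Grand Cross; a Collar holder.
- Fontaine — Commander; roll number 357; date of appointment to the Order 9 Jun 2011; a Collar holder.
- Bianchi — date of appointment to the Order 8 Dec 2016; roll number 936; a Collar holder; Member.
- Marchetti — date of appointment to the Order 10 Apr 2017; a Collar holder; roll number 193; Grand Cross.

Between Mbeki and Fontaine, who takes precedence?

Mbeki

By grade within the Order: Varga, Mbeki and Marchetti (Grand Cross); then Osei and Fontaine (Commander); then Szabo, Oyelaran and Bianchi (Member).
Varga, Mbeki and Marchetti are each a Collar holder, so the next rule applies.
Among Varga, Mbeki and Marchetti, by date of appointment to the Order (earlier first): Varga (26 Apr 2008) before Mbeki (24 May 2010) before Marchetti (10 Apr 2017).
Osei and Fontaine are each a Collar holder, so the next rule applies.
Among Osei and Fontaine, by date of appointment to the Order (earlier first): Osei (25 Aug 2007) before Fontaine (9 Jun 2011).
Szabo, Oyelaran and Bianchi are each a Collar holder, so the next rule applies.
Among Szabo, Oyelaran and Bianchi, by date of appointment to the Order (earlier first): Szabo (8 Dec 2006) before Oyelaran (26 Apr 2016) before Bianchi (8 Dec 2016).
So Mbeki takes precedence.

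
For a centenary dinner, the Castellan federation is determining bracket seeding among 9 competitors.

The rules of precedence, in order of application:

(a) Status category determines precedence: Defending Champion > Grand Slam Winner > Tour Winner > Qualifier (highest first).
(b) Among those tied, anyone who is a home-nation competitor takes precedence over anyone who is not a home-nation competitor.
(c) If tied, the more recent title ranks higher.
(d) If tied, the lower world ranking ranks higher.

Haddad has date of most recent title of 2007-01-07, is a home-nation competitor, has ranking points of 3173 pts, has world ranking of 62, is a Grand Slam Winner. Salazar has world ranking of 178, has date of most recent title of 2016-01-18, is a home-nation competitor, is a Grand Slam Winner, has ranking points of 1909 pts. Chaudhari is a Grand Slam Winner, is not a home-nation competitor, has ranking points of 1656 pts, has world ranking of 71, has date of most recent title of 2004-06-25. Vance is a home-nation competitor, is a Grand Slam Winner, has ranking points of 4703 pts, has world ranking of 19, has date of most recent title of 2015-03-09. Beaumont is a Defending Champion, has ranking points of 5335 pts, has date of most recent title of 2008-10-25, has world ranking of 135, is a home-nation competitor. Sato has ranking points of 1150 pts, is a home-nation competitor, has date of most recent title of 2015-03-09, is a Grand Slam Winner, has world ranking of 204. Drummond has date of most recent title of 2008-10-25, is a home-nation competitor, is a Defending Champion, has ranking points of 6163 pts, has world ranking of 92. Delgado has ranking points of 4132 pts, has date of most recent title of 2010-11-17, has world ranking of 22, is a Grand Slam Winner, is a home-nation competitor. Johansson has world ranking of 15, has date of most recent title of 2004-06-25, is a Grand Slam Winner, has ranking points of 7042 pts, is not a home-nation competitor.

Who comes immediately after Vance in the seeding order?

By status category: Drummond and Beaumont (Defending Champion); then Salazar, Vance, Sato, Delgado, Haddad, Johansson and Chaudhari (Grand Slam Winner).
Drummond and Beaumont are each a home-nation competitor, so the next rule applies.
Drummond and Beaumont both have date of most recent title 2008-10-25, so the next rule applies.
Among Drummond and Beaumont, by world ranking (lower first): Drummond (92) before Beaumont (135).
Among Salazar, Vance, Sato, Delgado, Haddad, Johansson and Chaudhari, a home-nation competitor before not a home-nation competitor: Salazar, Vance, Sato, Delgado and Haddad (a home-nation competitor) before Johansson and Chaudhari (not a home-nation competitor).
Among Salazar, Vance, Sato, Delgado and Haddad, by date of most recent title (later first): Salazar (2016-01-18) before Vance and Sato (2015-03-09) before Delgado (2010-11-17) before Haddad (2007-01-07).
Among Vance and Sato, by world ranking (lower first): Vance (19) before Sato (204).
Johansson and Chaudhari both have date of most recent title 2004-06-25, so the next rule applies.
Among Johansson and Chaudhari, by world ranking (lower first): Johansson (15) before Chaudhari (71).
Order: Drummond, Beaumont, Salazar, Vance, Sato, Delgado, Haddad, Johansson, Chaudhari.

Sato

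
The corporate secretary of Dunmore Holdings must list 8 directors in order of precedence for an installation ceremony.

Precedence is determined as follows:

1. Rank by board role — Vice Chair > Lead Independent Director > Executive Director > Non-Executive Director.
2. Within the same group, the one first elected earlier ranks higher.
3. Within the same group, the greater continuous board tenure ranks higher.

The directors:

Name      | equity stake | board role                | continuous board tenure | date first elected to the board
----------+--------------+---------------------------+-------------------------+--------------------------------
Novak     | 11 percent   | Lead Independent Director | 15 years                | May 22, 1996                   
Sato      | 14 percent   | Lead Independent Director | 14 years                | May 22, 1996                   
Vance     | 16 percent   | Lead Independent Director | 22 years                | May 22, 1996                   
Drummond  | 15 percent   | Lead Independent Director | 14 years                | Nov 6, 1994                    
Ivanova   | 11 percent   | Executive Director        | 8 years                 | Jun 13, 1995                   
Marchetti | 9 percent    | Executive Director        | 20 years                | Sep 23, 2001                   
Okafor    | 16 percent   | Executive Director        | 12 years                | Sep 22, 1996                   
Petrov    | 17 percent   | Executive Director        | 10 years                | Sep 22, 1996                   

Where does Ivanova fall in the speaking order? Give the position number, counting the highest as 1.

By board role: Drummond, Vance, Novak and Sato (Lead Independent Director); then Ivanova, Okafor, Petrov and Marchetti (Executive Director).
Among Drummond, Vance, Novak and Sato, by date first elected to the board (earlier first): Drummond (Nov 6, 1994) before Vance, Novak and Sato (May 22, 1996).
Among Vance, Novak and Sato, by continuous board tenure (higher first): Vance (22 years) before Novak (15 years) before Sato (14 years).
Among Ivanova, Okafor, Petrov and Marchetti, by date first elected to the board (earlier first): Ivanova (Jun 13, 1995) before Okafor and Petrov (Sep 22, 1996) before Marchetti (Sep 23, 2001).
Among Okafor and Petrov, by continuous board tenure (higher first): Okafor (12 years) before Petrov (10 years).
Order: Drummond, Vance, Novak, Sato, Ivanova, Okafor, Petrov, Marchetti. So position 5.

5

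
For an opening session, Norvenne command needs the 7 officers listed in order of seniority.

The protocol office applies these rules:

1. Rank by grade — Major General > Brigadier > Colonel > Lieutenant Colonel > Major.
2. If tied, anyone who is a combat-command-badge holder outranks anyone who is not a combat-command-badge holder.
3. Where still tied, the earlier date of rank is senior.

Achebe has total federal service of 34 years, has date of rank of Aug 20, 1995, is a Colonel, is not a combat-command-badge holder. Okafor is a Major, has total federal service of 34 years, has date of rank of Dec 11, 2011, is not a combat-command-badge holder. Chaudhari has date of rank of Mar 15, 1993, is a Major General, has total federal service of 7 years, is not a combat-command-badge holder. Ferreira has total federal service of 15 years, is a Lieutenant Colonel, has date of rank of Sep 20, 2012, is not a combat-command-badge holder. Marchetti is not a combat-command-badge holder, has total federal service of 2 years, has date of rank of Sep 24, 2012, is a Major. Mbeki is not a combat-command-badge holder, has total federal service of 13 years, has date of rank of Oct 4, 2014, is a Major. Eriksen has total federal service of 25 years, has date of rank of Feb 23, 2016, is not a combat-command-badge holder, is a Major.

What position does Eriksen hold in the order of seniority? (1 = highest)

By grade: Chaudhari (Major General); then Achebe (Colonel); then Ferreira (Lieutenant Colonel); then Okafor, Marchetti, Mbeki and Eriksen (Major).
Okafor, Marchetti, Mbeki and Eriksen are each not a combat-command-badge holder, so the next rule applies.
Among Okafor, Marchetti, Mbeki and Eriksen, by date of rank (earlier first): Okafor (Dec 11, 2011) before Marchetti (Sep 24, 2012) before Mbeki (Oct 4, 2014) before Eriksen (Feb 23, 2016).
Order: Chaudhari, Achebe, Ferreira, Okafor, Marchetti, Mbeki, Eriksen. So position 7.

7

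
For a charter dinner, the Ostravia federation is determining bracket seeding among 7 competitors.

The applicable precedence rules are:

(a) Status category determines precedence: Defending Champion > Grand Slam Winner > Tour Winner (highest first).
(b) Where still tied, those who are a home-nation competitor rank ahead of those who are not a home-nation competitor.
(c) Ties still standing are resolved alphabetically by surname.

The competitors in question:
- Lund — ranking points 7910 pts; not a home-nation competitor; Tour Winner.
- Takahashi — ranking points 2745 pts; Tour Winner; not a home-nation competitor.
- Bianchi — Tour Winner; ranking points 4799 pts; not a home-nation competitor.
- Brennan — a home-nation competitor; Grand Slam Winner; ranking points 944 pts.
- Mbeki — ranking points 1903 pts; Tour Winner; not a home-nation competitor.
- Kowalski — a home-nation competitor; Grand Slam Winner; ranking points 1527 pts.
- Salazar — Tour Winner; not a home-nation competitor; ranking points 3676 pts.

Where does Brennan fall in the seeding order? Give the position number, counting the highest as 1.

By status category: Brennan and Kowalski (Grand Slam Winner); then Bianchi, Lund, Mbeki, Salazar and Takahashi (Tour Winner).
Brennan and Kowalski are each a home-nation competitor, so the next rule applies.
Among Brennan and Kowalski, alphabetically by surname: Brennan before Kowalski.
Bianchi, Lund, Mbeki, Salazar and Takahashi are each not a home-nation competitor, so the next rule applies.
Among Bianchi, Lund, Mbeki, Salazar and Takahashi, alphabetically by surname: Bianchi before Lund before Mbeki before Salazar before Takahashi.
Order: Brennan, Kowalski, Bianchi, Lund, Mbeki, Salazar, Takahashi. So position 1.

1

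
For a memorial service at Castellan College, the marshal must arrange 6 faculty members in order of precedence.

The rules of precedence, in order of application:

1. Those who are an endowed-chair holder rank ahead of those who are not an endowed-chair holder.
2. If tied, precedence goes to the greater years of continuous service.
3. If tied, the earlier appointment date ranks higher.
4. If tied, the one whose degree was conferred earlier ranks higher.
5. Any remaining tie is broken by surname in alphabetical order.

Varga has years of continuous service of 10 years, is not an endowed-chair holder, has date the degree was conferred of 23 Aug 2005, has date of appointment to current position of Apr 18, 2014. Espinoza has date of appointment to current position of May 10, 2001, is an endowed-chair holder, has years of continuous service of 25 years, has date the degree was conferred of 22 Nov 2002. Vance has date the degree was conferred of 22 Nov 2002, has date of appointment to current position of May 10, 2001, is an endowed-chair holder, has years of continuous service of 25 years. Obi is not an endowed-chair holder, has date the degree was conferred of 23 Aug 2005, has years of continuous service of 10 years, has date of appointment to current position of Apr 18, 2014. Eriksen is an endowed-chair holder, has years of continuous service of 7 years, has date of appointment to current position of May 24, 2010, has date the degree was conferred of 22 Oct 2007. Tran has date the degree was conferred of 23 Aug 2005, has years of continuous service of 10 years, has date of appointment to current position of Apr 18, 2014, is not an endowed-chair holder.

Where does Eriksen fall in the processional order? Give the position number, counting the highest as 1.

3

By the first rule: Espinoza, Vance and Eriksen (each an endowed-chair holder); then Obi, Tran and Varga (each not an endowed-chair holder).
Among Espinoza, Vance and Eriksen, by years of continuous service (higher first): Espinoza and Vance (25 years) before Eriksen (7 years).
Espinoza and Vance both have date of appointment to current position May 10, 2001, so the next rule applies.
Espinoza and Vance both have date the degree was conferred 22 Nov 2002, so the next rule applies.
Among Espinoza and Vance, alphabetically by surname: Espinoza before Vance.
Obi, Tran and Varga all have years of continuous service 10 years, so the next rule applies.
Obi, Tran and Varga all have date of appointment to current position Apr 18, 2014, so the next rule applies.
Obi, Tran and Varga all have date the degree was conferred 23 Aug 2005, so the next rule applies.
Among Obi, Tran and Varga, alphabetically by surname: Obi before Tran before Varga.
Order: Espinoza, Vance, Eriksen, Obi, Tran, Varga. So position 3.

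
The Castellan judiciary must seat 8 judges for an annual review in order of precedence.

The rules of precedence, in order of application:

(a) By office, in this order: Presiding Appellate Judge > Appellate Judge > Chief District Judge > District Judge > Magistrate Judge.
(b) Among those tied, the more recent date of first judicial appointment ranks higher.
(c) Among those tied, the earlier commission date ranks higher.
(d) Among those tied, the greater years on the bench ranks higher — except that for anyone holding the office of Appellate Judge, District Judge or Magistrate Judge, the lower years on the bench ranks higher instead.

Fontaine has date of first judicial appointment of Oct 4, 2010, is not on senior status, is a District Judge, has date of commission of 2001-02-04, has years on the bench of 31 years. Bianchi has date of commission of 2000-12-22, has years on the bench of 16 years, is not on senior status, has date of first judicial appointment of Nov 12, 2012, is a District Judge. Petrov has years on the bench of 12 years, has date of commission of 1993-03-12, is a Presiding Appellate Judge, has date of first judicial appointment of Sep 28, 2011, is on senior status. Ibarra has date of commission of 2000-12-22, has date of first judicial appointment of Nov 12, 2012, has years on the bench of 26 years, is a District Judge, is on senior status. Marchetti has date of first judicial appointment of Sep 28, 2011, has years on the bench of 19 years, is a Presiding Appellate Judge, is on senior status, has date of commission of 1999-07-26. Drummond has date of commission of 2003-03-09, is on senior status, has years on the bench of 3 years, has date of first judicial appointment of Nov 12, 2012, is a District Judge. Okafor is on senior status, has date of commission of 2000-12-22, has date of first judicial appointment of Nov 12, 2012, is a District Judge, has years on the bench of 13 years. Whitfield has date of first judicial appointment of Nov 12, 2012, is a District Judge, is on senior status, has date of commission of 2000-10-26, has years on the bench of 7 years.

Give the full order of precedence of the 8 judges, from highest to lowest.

Petrov, Marchetti, Whitfield, Okafor, Bianchi, Ibarra, Drummond, Fontaine

By office: Petrov and Marchetti (Presiding Appellate Judge); then Whitfield, Okafor, Bianchi, Ibarra, Drummond and Fontaine (District Judge).
Petrov and Marchetti both have date of first judicial appointment Sep 28, 2011, so the next rule applies.
Among Petrov and Marchetti, by date of commission (earlier first): Petrov (1993-03-12) before Marchetti (1999-07-26).
Among Whitfield, Okafor, Bianchi, Ibarra, Drummond and Fontaine, by date of first judicial appointment (later first): Whitfield, Okafor, Bianchi, Ibarra and Drummond (Nov 12, 2012) before Fontaine (Oct 4, 2010).
Among Whitfield, Okafor, Bianchi, Ibarra and Drummond, by date of commission (earlier first): Whitfield (2000-10-26) before Okafor, Bianchi and Ibarra (2000-12-22) before Drummond (2003-03-09).
Among Okafor, Bianchi and Ibarra, by years on the bench (lower first) (reversed rule for this group): Okafor (13 years) before Bianchi (16 years) before Ibarra (26 years).
Full order: Petrov, Marchetti, Whitfield, Okafor, Bianchi, Ibarra, Drummond, Fontaine.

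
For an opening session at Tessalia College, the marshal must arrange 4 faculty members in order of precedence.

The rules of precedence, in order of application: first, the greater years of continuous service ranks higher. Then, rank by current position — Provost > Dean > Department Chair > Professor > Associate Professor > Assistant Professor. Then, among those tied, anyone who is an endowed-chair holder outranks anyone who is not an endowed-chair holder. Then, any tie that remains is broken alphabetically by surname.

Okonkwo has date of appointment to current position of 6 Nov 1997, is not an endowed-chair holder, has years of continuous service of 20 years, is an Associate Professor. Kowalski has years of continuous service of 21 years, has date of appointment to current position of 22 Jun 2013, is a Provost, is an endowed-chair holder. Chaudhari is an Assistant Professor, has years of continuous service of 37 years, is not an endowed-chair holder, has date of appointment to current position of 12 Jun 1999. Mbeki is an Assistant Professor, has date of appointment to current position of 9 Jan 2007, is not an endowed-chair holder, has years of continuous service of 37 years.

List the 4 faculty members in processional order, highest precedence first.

Chaudhari, Mbeki, Kowalski, Okonkwo

By years of continuous service (higher first): Chaudhari and Mbeki (both 37 years); then Kowalski (21 years); then Okonkwo (20 years).
Chaudhari and Mbeki are each Assistant Professor, so the next rule applies.
Chaudhari and Mbeki are each not an endowed-chair holder, so the next rule applies.
Among Chaudhari and Mbeki, alphabetically by surname: Chaudhari before Mbeki.
Full order: Chaudhari, Mbeki, Kowalski, Okonkwo.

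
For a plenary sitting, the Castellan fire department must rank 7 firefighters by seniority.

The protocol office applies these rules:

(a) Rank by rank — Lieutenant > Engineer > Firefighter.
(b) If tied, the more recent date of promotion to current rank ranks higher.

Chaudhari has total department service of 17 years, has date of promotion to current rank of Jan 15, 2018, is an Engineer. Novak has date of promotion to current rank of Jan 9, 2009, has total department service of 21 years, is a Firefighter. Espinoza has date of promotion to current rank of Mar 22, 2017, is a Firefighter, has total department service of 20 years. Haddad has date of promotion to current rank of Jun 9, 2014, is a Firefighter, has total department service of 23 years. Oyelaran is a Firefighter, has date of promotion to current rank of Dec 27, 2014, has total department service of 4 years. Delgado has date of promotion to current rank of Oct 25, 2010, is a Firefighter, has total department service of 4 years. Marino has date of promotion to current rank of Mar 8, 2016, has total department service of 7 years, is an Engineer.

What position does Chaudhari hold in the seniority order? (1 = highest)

1

By rank: Chaudhari and Marino (Engineer); then Espinoza, Oyelaran, Haddad, Delgado and Novak (Firefighter).
Among Chaudhari and Marino, by date of promotion to current rank (later first): Chaudhari (Jan 15, 2018) before Marino (Mar 8, 2016).
Among Espinoza, Oyelaran, Haddad, Delgado and Novak, by date of promotion to current rank (later first): Espinoza (Mar 22, 2017) before Oyelaran (Dec 27, 2014) before Haddad (Jun 9, 2014) before Delgado (Oct 25, 2010) before Novak (Jan 9, 2009).
Order: Chaudhari, Marino, Espinoza, Oyelaran, Haddad, Delgado, Novak. So position 1.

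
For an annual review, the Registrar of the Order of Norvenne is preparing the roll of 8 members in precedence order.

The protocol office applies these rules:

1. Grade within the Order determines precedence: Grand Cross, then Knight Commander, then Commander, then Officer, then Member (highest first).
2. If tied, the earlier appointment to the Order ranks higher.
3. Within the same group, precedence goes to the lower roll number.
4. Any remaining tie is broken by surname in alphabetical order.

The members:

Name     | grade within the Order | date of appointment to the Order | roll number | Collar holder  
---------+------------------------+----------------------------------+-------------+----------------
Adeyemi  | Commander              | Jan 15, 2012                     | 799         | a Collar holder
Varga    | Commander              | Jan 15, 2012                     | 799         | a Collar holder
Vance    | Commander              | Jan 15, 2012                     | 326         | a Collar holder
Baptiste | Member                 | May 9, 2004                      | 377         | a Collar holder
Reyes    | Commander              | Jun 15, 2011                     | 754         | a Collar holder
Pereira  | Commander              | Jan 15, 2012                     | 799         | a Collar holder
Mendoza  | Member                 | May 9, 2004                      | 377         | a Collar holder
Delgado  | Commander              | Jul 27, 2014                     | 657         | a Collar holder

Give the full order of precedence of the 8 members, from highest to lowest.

Reyes, Vance, Adeyemi, Pereira, Varga, Delgado, Baptiste, Mendoza

By grade within the Order: Reyes, Vance, Adeyemi, Pereira, Varga and Delgado (Commander); then Baptiste and Mendoza (Member).
Among Reyes, Vance, Adeyemi, Pereira, Varga and Delgado, by date of appointment to the Order (earlier first): Reyes (Jun 15, 2011) before Vance, Adeyemi, Pereira and Varga (Jan 15, 2012) before Delgado (Jul 27, 2014).
Among Vance, Adeyemi, Pereira and Varga, by roll number (lower first): Vance (326) before Adeyemi, Pereira and Varga (799).
Among Adeyemi, Pereira and Varga, alphabetically by surname: Adeyemi before Pereira before Varga.
Baptiste and Mendoza both have date of appointment to the Order May 9, 2004, so the next rule applies.
Baptiste and Mendoza both have roll number 377, so the next rule applies.
Among Baptiste and Mendoza, alphabetically by surname: Baptiste before Mendoza.
Full order: Reyes, Vance, Adeyemi, Pereira, Varga, Delgado, Baptiste, Mendoza.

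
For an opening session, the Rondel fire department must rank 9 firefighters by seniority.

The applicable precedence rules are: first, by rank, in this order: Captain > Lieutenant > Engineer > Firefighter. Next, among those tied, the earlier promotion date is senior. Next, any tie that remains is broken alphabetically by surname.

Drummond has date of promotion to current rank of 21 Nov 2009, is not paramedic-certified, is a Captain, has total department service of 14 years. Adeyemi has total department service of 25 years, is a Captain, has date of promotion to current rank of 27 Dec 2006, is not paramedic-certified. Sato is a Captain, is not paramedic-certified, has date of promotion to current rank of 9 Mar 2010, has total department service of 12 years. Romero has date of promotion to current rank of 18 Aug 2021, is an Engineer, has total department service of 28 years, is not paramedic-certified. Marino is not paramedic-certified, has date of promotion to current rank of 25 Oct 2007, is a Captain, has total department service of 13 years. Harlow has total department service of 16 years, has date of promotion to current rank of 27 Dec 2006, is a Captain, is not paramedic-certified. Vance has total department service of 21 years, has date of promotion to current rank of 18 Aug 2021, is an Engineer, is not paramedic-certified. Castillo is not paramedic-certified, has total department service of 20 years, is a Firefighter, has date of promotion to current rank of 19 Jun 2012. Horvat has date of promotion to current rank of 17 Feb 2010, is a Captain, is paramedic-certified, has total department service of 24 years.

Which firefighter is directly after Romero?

By rank: Adeyemi, Harlow, Marino, Drummond, Horvat and Sato (Captain); then Romero and Vance (Engineer); then Castillo (Firefighter).
Among Adeyemi, Harlow, Marino, Drummond, Horvat and Sato, by date of promotion to current rank (earlier first): Adeyemi and Harlow (27 Dec 2006) before Marino (25 Oct 2007) before Drummond (21 Nov 2009) before Horvat (17 Feb 2010) before Sato (9 Mar 2010).
Among Adeyemi and Harlow, alphabetically by surname: Adeyemi before Harlow.
Romero and Vance both have date of promotion to current rank 18 Aug 2021, so the next rule applies.
Among Romero and Vance, alphabetically by surname: Romero before Vance.
Order: Adeyemi, Harlow, Marino, Drummond, Horvat, Sato, Romero, Vance, Castillo.

Vance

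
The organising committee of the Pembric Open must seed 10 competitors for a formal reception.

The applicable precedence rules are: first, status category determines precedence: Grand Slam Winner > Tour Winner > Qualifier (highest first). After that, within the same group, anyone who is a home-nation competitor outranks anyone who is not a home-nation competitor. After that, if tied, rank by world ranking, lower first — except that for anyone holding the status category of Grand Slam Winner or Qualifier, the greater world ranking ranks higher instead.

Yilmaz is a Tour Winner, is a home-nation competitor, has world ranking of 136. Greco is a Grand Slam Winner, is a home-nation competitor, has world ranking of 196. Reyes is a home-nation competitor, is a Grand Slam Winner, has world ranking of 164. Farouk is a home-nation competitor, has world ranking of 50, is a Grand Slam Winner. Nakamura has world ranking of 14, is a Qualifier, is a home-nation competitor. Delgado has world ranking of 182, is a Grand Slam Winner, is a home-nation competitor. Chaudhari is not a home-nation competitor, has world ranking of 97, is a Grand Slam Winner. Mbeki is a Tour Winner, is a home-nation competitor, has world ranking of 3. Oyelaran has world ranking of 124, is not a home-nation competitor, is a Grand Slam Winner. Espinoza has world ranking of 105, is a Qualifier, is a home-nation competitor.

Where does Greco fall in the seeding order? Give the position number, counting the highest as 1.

1

By status category: Greco, Delgado, Reyes, Farouk, Oyelaran and Chaudhari (Grand Slam Winner); then Mbeki and Yilmaz (Tour Winner); then Espinoza and Nakamura (Qualifier).
Among Greco, Delgado, Reyes, Farouk, Oyelaran and Chaudhari, a home-nation competitor before not a home-nation competitor: Greco, Delgado, Reyes and Farouk (a home-nation competitor) before Oyelaran and Chaudhari (not a home-nation competitor).
Among Greco, Delgado, Reyes and Farouk, by world ranking (higher first) (reversed rule for this group): Greco (196) before Delgado (182) before Reyes (164) before Farouk (50).
Among Oyelaran and Chaudhari, by world ranking (higher first) (reversed rule for this group): Oyelaran (124) before Chaudhari (97).
Mbeki and Yilmaz are each a home-nation competitor, so the next rule applies.
Among Mbeki and Yilmaz, by world ranking (lower first): Mbeki (3) before Yilmaz (136).
Espinoza and Nakamura are each a home-nation competitor, so the next rule applies.
Among Espinoza and Nakamura, by world ranking (higher first) (reversed rule for this group): Espinoza (105) before Nakamura (14).
Order: Greco, Delgado, Reyes, Farouk, Oyelaran, Chaudhari, Mbeki, Yilmaz, Espinoza, Nakamura. So position 1.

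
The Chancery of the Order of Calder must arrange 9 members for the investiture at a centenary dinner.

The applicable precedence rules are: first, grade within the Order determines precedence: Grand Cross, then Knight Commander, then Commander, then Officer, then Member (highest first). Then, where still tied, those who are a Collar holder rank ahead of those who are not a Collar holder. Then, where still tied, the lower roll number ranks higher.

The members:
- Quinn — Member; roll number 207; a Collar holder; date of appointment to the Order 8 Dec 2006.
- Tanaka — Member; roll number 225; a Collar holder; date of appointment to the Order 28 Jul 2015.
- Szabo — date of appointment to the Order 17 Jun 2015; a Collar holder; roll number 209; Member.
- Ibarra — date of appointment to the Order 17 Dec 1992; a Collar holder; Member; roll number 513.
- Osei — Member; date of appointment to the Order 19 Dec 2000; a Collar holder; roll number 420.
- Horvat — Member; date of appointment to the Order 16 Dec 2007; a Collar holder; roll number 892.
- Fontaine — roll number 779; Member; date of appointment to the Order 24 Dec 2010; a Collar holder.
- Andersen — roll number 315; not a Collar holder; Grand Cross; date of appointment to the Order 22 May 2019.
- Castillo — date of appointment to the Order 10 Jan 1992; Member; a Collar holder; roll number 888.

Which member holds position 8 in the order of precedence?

Castillo

By grade within the Order: Andersen (Grand Cross); then Quinn, Szabo, Tanaka, Osei, Ibarra, Fontaine, Castillo and Horvat (Member).
Quinn, Szabo, Tanaka, Osei, Ibarra, Fontaine, Castillo and Horvat are each a Collar holder, so the next rule applies.
Among Quinn, Szabo, Tanaka, Osei, Ibarra, Fontaine, Castillo and Horvat, by roll number (lower first): Quinn (207) before Szabo (209) before Tanaka (225) before Osei (420) before Ibarra (513) before Fontaine (779) before Castillo (888) before Horvat (892).
Order: Andersen, Quinn, Szabo, Tanaka, Osei, Ibarra, Fontaine, Castillo, Horvat.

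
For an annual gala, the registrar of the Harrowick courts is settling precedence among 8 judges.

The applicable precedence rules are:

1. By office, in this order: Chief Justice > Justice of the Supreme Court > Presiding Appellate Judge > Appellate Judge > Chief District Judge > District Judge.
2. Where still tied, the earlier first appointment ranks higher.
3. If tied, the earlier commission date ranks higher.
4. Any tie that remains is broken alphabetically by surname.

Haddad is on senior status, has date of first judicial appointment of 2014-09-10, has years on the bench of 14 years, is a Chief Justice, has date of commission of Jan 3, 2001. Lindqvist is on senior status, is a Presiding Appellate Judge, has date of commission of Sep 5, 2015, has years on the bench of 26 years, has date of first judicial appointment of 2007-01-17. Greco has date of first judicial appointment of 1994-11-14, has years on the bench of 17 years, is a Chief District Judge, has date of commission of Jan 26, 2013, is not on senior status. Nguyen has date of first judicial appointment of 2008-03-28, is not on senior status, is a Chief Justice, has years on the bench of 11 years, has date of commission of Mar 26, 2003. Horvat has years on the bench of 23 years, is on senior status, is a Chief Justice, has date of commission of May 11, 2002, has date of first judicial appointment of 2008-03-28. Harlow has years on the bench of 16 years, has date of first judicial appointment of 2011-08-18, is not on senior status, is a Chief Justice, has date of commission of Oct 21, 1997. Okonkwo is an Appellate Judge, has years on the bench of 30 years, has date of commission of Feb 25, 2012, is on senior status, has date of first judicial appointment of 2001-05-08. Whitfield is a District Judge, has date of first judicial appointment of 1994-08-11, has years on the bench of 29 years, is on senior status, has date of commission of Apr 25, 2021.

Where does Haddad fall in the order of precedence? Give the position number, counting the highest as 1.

By office: Horvat, Nguyen, Harlow and Haddad (Chief Justice); then Lindqvist (Presiding Appellate Judge); then Okonkwo (Appellate Judge); then Greco (Chief District Judge); then Whitfield (District Judge).
Among Horvat, Nguyen, Harlow and Haddad, by date of first judicial appointment (earlier first): Horvat and Nguyen (2008-03-28) before Harlow (2011-08-18) before Haddad (2014-09-10).
Among Horvat and Nguyen, by date of commission (earlier first): Horvat (May 11, 2002) before Nguyen (Mar 26, 2003).
Order: Horvat, Nguyen, Harlow, Haddad, Lindqvist, Okonkwo, Greco, Whitfield. So position 4.

4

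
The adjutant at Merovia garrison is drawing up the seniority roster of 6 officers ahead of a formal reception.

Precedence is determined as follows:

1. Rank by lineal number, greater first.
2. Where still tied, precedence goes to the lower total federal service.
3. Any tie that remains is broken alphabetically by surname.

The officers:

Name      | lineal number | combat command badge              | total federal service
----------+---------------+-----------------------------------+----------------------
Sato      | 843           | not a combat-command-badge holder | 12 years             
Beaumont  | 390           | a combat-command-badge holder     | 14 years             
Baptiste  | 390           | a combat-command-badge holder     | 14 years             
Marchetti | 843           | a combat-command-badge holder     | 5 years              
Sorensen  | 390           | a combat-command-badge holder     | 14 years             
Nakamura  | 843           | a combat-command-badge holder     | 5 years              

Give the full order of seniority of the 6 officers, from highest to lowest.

Marchetti, Nakamura, Sato, Baptiste, Beaumont, Sorensen

By lineal number (higher first): Marchetti, Nakamura and Sato (each 843); then Baptiste, Beaumont and Sorensen (each 390).
Among Marchetti, Nakamura and Sato, by total federal service (lower first): Marchetti and Nakamura (5 years) before Sato (12 years).
Among Marchetti and Nakamura, alphabetically by surname: Marchetti before Nakamura.
Baptiste, Beaumont and Sorensen all have total federal service 14 years, so the next rule applies.
Among Baptiste, Beaumont and Sorensen, alphabetically by surname: Baptiste before Beaumont before Sorensen.
Full order: Marchetti, Nakamura, Sato, Baptiste, Beaumont, Sorensen.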